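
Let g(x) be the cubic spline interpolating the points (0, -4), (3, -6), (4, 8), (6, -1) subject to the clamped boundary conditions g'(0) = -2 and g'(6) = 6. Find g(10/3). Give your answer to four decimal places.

-0.8519

Put m_i = g'' at the i-th knot. Here h = (3, 1, 2) and Δ = (-2/3, 14, -9/2), so the interior equations h_(i-1)·m_(i-1) + 2(h_(i-1)+h_i)·m_i + h_i·m_(i+1) = 6(Δ_i − Δ_(i-1)) read
  3·m_0 + 8·m_1 + 1·m_2 = 6(Δ_1 - Δ_0) = 88
  1·m_1 + 6·m_2 + 2·m_3 = 6(Δ_2 - Δ_1) = -111
Clamped end conditions give two more equations: 2h_0·m_0 + h_0·m_1 = 6(Δ_0 - g'(0)) = 8 and h_2·m_2 + 2h_2·m_3 = 6(g'(6) - Δ_2) = 63.
Solving: m_0 = -319/42, m_1 = 125/7, m_2 = -449/14, m_3 = 445/14.
On [3, 4], g(x) = -6 + 375/28·(x - 3) + 125/14·(x - 3)² - 233/28·(x - 3)³.
With (x - 3) = 1/3: g(10/3) = -23/27.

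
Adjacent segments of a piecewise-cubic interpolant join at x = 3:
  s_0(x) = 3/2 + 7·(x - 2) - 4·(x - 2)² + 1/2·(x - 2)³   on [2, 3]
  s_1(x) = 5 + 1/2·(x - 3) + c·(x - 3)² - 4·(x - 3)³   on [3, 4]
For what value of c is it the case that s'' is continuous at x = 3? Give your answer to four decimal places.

s_0''(x) = -8 + 3·(x - 2), so s_0''(3) = -5. On the right, s_1''(3) = 2c, so c = -5/2.

-2.5000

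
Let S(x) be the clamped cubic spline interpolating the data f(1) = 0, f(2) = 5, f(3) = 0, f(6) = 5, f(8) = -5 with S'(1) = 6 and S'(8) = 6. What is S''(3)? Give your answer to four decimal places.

Let M_i = S''(x_i). Step sizes h_i = 1, 1, 3, 2; slopes of the chords Δ_i = (y_(i+1) - y_i)/h_i = 5, -5, 5/3, -5.
  1·M_0 + 4·M_1 + 1·M_2 = 6(Δ_1 - Δ_0) = -60
  1·M_1 + 8·M_2 + 3·M_3 = 6(Δ_2 - Δ_1) = 40
  3·M_2 + 10·M_3 + 2·M_4 = 6(Δ_3 - Δ_2) = -40
Clamped end conditions give two more equations: 2h_0·M_0 + h_0·M_1 = 6(Δ_0 - S'(1)) = -6 and h_3·M_3 + 2h_3·M_4 = 6(S'(8) - Δ_3) = 66.
Hence M_0 = 967/141, M_1 = -2780/141, M_2 = 1693/141, M_3 = -1708/141, M_4 = 6361/282.

12.0071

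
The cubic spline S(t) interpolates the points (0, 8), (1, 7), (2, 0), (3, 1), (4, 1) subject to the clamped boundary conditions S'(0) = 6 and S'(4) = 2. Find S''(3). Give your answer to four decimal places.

-8.0714

Let m_i = S''(x_i). Step sizes h_i = 1, 1, 1, 1; slopes of the chords Δ_i = (y_(i+1) - y_i)/h_i = -1, -7, 1, 0.
  1·m_0 + 4·m_1 + 1·m_2 = 6(Δ_1 - Δ_0) = -36
  1·m_1 + 4·m_2 + 1·m_3 = 6(Δ_2 - Δ_1) = 48
  1·m_2 + 4·m_3 + 1·m_4 = 6(Δ_3 - Δ_2) = -6
Clamped end conditions give two more equations: 2h_0·m_0 + h_0·m_1 = 6(Δ_0 - S'(0)) = -42 and h_3·m_3 + 2h_3·m_4 = 6(S'(4) - Δ_3) = 12.
Hence m_0 = -463/28, m_1 = -125/14, m_2 = 65/4, m_3 = -113/14, m_4 = 281/28.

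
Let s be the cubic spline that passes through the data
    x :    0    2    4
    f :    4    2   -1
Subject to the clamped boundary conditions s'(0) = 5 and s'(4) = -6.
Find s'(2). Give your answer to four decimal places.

-1.6250

With M_i denoting the second derivative at x_i, h_i = 2, 2, and Δ_i = (y_(i+1) − y_i)/h_i = -1, -3/2:
  2·M_0 + 8·M_1 + 2·M_2 = 6(Δ_1 - Δ_0) = -3
Clamped end conditions give two more equations: 2h_0·M_0 + h_0·M_1 = 6(Δ_0 - s'(0)) = -36 and h_1·M_1 + 2h_1·M_2 = 6(s'(4) - Δ_1) = -27.
Solving: M_0 = -91/8, M_1 = 19/4, M_2 = -73/8.
On [2, 4], s'(x) = b_1 + 2c_1·(x - 2) + 3d_1·(x - 2)² with b_1 = Δ_1 - h_1(2M_1 + M_2)/6 = -13/8, c_1 = M_1/2 = 19/8, d_1 = (M_2 - M_1)/(6h_1) = -37/32. So s'(2) = -13/8.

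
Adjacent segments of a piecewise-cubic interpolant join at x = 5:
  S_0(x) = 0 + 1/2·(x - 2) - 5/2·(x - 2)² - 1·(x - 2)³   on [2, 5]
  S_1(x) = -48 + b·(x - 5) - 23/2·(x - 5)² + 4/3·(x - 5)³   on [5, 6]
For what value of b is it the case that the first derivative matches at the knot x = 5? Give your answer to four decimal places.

-41.5000

S_0'(x) = 1/2 - 5·(x - 2) - 3·(x - 2)², so S_0'(5) = -83/2. On the right, S_1'(5) = b, so b = -83/2.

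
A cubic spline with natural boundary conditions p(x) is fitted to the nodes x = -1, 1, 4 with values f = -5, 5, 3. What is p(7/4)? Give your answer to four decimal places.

Put σ_i = p'' at the i-th knot. Here h = (2, 3) and Δ = (5, -2/3), so the interior equations h_(i-1)·σ_(i-1) + 2(h_(i-1)+h_i)·σ_i + h_i·σ_(i+1) = 6(Δ_i − Δ_(i-1)) read
  2·σ_0 + 10·σ_1 + 3·σ_2 = 6(Δ_1 - Δ_0) = -34
Natural end conditions: σ_0 = σ_2 = 0.
Solving: σ_0 = 0, σ_1 = -17/5, σ_2 = 0.
On [1, 4], p(x) = 5 + 41/15·(x - 1) - 17/10·(x - 1)² + 17/90·(x - 1)³.
With (x - 1) = 3/4: p(7/4) = 3951/640.

6.1734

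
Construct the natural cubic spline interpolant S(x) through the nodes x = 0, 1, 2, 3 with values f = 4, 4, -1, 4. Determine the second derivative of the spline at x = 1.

Put m_i = S'' at the i-th knot. Here h = (1, 1, 1) and Δ = (0, -5, 5), so the interior equations h_(i-1)·m_(i-1) + 2(h_(i-1)+h_i)·m_i + h_i·m_(i+1) = 6(Δ_i − Δ_(i-1)) read
  1·m_0 + 4·m_1 + 1·m_2 = 6(Δ_1 - Δ_0) = -30
  1·m_1 + 4·m_2 + 1·m_3 = 6(Δ_2 - Δ_1) = 60
Natural end conditions: m_0 = m_3 = 0.
Hence m_0 = 0, m_1 = -12, m_2 = 18, m_3 = 0.

-12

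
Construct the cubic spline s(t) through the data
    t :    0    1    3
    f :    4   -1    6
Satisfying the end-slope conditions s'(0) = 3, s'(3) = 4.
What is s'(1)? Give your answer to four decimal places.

-4.9167

With m_i denoting the second derivative at x_i, h_i = 1, 2, and Δ_i = (y_(i+1) − y_i)/h_i = -5, 7/2:
  1·m_0 + 6·m_1 + 2·m_2 = 6(Δ_1 - Δ_0) = 51
Clamped end conditions give two more equations: 2h_0·m_0 + h_0·m_1 = 6(Δ_0 - s'(0)) = -48 and h_1·m_1 + 2h_1·m_2 = 6(s'(3) - Δ_1) = 3.
Hence m_0 = -193/6, m_1 = 49/3, m_2 = -89/12.
On [1, 3], s'(t) = b_1 + 2c_1·(t - 1) + 3d_1·(t - 1)² with b_1 = Δ_1 - h_1(2m_1 + m_2)/6 = -59/12, c_1 = m_1/2 = 49/6, d_1 = (m_2 - m_1)/(6h_1) = -95/48. So s'(1) = -59/12.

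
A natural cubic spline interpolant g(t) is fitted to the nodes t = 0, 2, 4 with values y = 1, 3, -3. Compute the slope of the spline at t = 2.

Put σ_i = g'' at the i-th knot. Here h = (2, 2) and Δ = (1, -3), so the interior equations h_(i-1)·σ_(i-1) + 2(h_(i-1)+h_i)·σ_i + h_i·σ_(i+1) = 6(Δ_i − Δ_(i-1)) read
  2·σ_0 + 8·σ_1 + 2·σ_2 = 6(Δ_1 - Δ_0) = -24
Natural end conditions: σ_0 = σ_2 = 0.
Forward elimination and back-substitution give σ_0 = 0, σ_1 = -3, σ_2 = 0.
On [2, 4], g'(t) = b_1 + 2c_1·(t - 2) + 3d_1·(t - 2)² with b_1 = Δ_1 - h_1(2σ_1 + σ_2)/6 = -1, c_1 = σ_1/2 = -3/2, d_1 = (σ_2 - σ_1)/(6h_1) = 1/4. So g'(2) = -1.

-1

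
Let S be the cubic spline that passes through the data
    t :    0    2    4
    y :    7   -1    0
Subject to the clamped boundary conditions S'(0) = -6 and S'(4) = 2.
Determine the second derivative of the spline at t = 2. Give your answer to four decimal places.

Let M_i = S''(x_i). Step sizes h_i = 2, 2; slopes of the chords Δ_i = (y_(i+1) - y_i)/h_i = -4, 1/2.
  2·M_0 + 8·M_1 + 2·M_2 = 6(Δ_1 - Δ_0) = 27
Clamped end conditions give two more equations: 2h_0·M_0 + h_0·M_1 = 6(Δ_0 - S'(0)) = 12 and h_1·M_1 + 2h_1·M_2 = 6(S'(4) - Δ_1) = 9.
Forward elimination and back-substitution give M_0 = 13/8, M_1 = 11/4, M_2 = 7/8.

2.7500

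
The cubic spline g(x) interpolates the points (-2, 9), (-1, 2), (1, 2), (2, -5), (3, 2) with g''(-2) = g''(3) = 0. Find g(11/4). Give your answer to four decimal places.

Put M_i = g'' at the i-th knot. Here h = (1, 2, 1, 1) and Δ = (-7, 0, -7, 7), so the interior equations h_(i-1)·M_(i-1) + 2(h_(i-1)+h_i)·M_i + h_i·M_(i+1) = 6(Δ_i − Δ_(i-1)) read
  1·M_0 + 6·M_1 + 2·M_2 = 6(Δ_1 - Δ_0) = 42
  2·M_1 + 6·M_2 + 1·M_3 = 6(Δ_2 - Δ_1) = -42
  1·M_2 + 4·M_3 + 1·M_4 = 6(Δ_3 - Δ_2) = 84
Natural end conditions: M_0 = M_4 = 0.
Hence M_0 = 0, M_1 = 735/61, M_2 = -924/61, M_3 = 1512/61, M_4 = 0.
On [2, 3], g(x) = -5 - 77/61·(x - 2) + 756/61·(x - 2)² - 252/61·(x - 2)³.
With (x - 2) = 3/4: g(11/4) = -701/976.

-0.7182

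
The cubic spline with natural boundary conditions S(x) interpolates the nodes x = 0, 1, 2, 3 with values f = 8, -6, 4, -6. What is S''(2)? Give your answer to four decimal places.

-41.6000

Put M_i = S'' at the i-th knot. Here h = (1, 1, 1) and Δ = (-14, 10, -10), so the interior equations h_(i-1)·M_(i-1) + 2(h_(i-1)+h_i)·M_i + h_i·M_(i+1) = 6(Δ_i − Δ_(i-1)) read
  1·M_0 + 4·M_1 + 1·M_2 = 6(Δ_1 - Δ_0) = 144
  1·M_1 + 4·M_2 + 1·M_3 = 6(Δ_2 - Δ_1) = -120
Natural end conditions: M_0 = M_3 = 0.
Forward elimination and back-substitution give M_0 = 0, M_1 = 232/5, M_2 = -208/5, M_3 = 0.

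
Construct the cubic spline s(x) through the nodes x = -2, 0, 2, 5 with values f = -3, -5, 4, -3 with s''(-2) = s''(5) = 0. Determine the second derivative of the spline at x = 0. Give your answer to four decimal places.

5.4211

Write σ_i for s''(x_i). With h_i = 2, 2, 3 and divided differences Δ_i = -1, 9/2, -7/3, the continuity of s' gives the tridiagonal system
  2·σ_0 + 8·σ_1 + 2·σ_2 = 6(Δ_1 - Δ_0) = 33
  2·σ_1 + 10·σ_2 + 3·σ_3 = 6(Δ_2 - Δ_1) = -41
Natural end conditions: σ_0 = σ_3 = 0.
Forward elimination and back-substitution give σ_0 = 0, σ_1 = 103/19, σ_2 = -197/38, σ_3 = 0.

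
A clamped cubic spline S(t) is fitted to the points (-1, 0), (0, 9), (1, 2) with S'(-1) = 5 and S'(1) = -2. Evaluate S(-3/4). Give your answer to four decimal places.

Write σ_i for S''(x_i). With h_i = 1, 1 and divided differences Δ_i = 9, -7, the continuity of S' gives the tridiagonal system
  1·σ_0 + 4·σ_1 + 1·σ_2 = 6(Δ_1 - Δ_0) = -96
Clamped end conditions give two more equations: 2h_0·σ_0 + h_0·σ_1 = 6(Δ_0 - S'(-1)) = 24 and h_1·σ_1 + 2h_1·σ_2 = 6(S'(1) - Δ_1) = 30.
Forward elimination and back-substitution give σ_0 = 65/2, σ_1 = -41, σ_2 = 71/2.
On [-1, 0], S(t) = 0 + 5·(t + 1) + 65/4·(t + 1)² - 49/4·(t + 1)³.
With (t + 1) = 1/4: S(-3/4) = 531/256.

2.0742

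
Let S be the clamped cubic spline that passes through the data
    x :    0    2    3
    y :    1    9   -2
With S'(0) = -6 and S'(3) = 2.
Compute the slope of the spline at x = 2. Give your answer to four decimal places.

Let σ_i = S''(x_i). Step sizes h_i = 2, 1; slopes of the chords Δ_i = (y_(i+1) - y_i)/h_i = 4, -11.
  2·σ_0 + 6·σ_1 + 1·σ_2 = 6(Δ_1 - Δ_0) = -90
Clamped end conditions give two more equations: 2h_0·σ_0 + h_0·σ_1 = 6(Δ_0 - S'(0)) = 60 and h_1·σ_1 + 2h_1·σ_2 = 6(S'(3) - Δ_1) = 78.
Hence σ_0 = 98/3, σ_1 = -106/3, σ_2 = 170/3.
On [2, 3], S'(x) = b_1 + 2c_1·(x - 2) + 3d_1·(x - 2)² with b_1 = Δ_1 - h_1(2σ_1 + σ_2)/6 = -26/3, c_1 = σ_1/2 = -53/3, d_1 = (σ_2 - σ_1)/(6h_1) = 46/3. So S'(2) = -26/3.

-8.6667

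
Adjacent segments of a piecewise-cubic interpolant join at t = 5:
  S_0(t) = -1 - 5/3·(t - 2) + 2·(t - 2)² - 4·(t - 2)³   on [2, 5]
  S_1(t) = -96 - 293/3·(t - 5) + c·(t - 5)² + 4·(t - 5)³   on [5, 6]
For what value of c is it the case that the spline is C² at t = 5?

S_0''(t) = 4 - 24·(t - 2), so S_0''(5) = -68. On the right, S_1''(5) = 2c, so c = -34.

-34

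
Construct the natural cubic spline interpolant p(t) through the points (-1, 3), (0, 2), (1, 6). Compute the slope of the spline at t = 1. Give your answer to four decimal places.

5.2500

Write M_i for p''(x_i). With h_i = 1, 1 and divided differences Δ_i = -1, 4, the continuity of p' gives the tridiagonal system
  1·M_0 + 4·M_1 + 1·M_2 = 6(Δ_1 - Δ_0) = 30
Natural end conditions: M_0 = M_2 = 0.
Solving the tridiagonal system: M_0 = 0, M_1 = 15/2, M_2 = 0.
On [0, 1], p'(t) = b_1 + 2c_1·t + 3d_1·t² with b_1 = Δ_1 - h_1(2M_1 + M_2)/6 = 3/2, c_1 = M_1/2 = 15/4, d_1 = (M_2 - M_1)/(6h_1) = -5/4. So p'(1) = 21/4.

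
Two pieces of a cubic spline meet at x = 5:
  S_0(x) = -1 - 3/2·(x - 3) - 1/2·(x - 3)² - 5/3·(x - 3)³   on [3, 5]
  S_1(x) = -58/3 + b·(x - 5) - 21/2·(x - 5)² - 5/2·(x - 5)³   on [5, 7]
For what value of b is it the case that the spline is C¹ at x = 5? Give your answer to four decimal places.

-23.5000

S_0'(x) = -3/2 - 1·(x - 3) - 5·(x - 3)², so S_0'(5) = -47/2. On the right, S_1'(5) = b, so b = -47/2.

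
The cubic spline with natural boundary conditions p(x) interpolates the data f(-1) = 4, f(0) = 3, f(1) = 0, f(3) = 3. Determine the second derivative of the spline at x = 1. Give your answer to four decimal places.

5.2174

Put σ_i = p'' at the i-th knot. Here h = (1, 1, 2) and Δ = (-1, -3, 3/2), so the interior equations h_(i-1)·σ_(i-1) + 2(h_(i-1)+h_i)·σ_i + h_i·σ_(i+1) = 6(Δ_i − Δ_(i-1)) read
  1·σ_0 + 4·σ_1 + 1·σ_2 = 6(Δ_1 - Δ_0) = -12
  1·σ_1 + 6·σ_2 + 2·σ_3 = 6(Δ_2 - Δ_1) = 27
Natural end conditions: σ_0 = σ_3 = 0.
Hence σ_0 = 0, σ_1 = -99/23, σ_2 = 120/23, σ_3 = 0.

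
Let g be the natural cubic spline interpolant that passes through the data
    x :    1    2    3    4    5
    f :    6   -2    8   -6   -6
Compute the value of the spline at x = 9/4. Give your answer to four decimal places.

0.4163

Put m_i = g'' at the i-th knot. Here h = (1, 1, 1, 1) and Δ = (-8, 10, -14, 0), so the interior equations h_(i-1)·m_(i-1) + 2(h_(i-1)+h_i)·m_i + h_i·m_(i+1) = 6(Δ_i − Δ_(i-1)) read
  1·m_0 + 4·m_1 + 1·m_2 = 6(Δ_1 - Δ_0) = 108
  1·m_1 + 4·m_2 + 1·m_3 = 6(Δ_2 - Δ_1) = -144
  1·m_2 + 4·m_3 + 1·m_4 = 6(Δ_3 - Δ_2) = 84
Natural end conditions: m_0 = m_4 = 0.
Forward elimination and back-substitution give m_0 = 0, m_1 = 285/7, m_2 = -384/7, m_3 = 243/7, m_4 = 0.
On [2, 3], g(x) = -2 + 39/7·(x - 2) + 285/14·(x - 2)² - 223/14·(x - 2)³.
With (x - 2) = 1/4: g(9/4) = 373/896.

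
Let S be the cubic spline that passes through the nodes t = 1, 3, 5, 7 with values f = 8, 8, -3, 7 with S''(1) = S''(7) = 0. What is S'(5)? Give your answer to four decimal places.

-1.3333

Put m_i = S'' at the i-th knot. Here h = (2, 2, 2) and Δ = (0, -11/2, 5), so the interior equations h_(i-1)·m_(i-1) + 2(h_(i-1)+h_i)·m_i + h_i·m_(i+1) = 6(Δ_i − Δ_(i-1)) read
  2·m_0 + 8·m_1 + 2·m_2 = 6(Δ_1 - Δ_0) = -33
  2·m_1 + 8·m_2 + 2·m_3 = 6(Δ_2 - Δ_1) = 63
Natural end conditions: m_0 = m_3 = 0.
Hence m_0 = 0, m_1 = -13/2, m_2 = 19/2, m_3 = 0.
On [5, 7], S'(t) = b_2 + 2c_2·(t - 5) + 3d_2·(t - 5)² with b_2 = Δ_2 - h_2(2m_2 + m_3)/6 = -4/3, c_2 = m_2/2 = 19/4, d_2 = (m_3 - m_2)/(6h_2) = -19/24. So S'(5) = -4/3.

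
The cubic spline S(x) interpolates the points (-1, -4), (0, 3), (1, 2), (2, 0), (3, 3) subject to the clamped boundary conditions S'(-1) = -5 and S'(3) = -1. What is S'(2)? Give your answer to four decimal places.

Let m_i = S''(x_i). Step sizes h_i = 1, 1, 1, 1; slopes of the chords Δ_i = (y_(i+1) - y_i)/h_i = 7, -1, -2, 3.
  1·m_0 + 4·m_1 + 1·m_2 = 6(Δ_1 - Δ_0) = -48
  1·m_1 + 4·m_2 + 1·m_3 = 6(Δ_2 - Δ_1) = -6
  1·m_2 + 4·m_3 + 1·m_4 = 6(Δ_3 - Δ_2) = 30
Clamped end conditions give two more equations: 2h_0·m_0 + h_0·m_1 = 6(Δ_0 - S'(-1)) = 72 and h_3·m_3 + 2h_3·m_4 = 6(S'(3) - Δ_3) = -24.
Solving: m_0 = 193/4, m_1 = -49/2, m_2 = 7/4, m_3 = 23/2, m_4 = -71/4.
On [2, 3], S'(x) = b_3 + 2c_3·(x - 2) + 3d_3·(x - 2)² with b_3 = Δ_3 - h_3(2m_3 + m_4)/6 = 17/8, c_3 = m_3/2 = 23/4, d_3 = (m_4 - m_3)/(6h_3) = -39/8. So S'(2) = 17/8.

2.1250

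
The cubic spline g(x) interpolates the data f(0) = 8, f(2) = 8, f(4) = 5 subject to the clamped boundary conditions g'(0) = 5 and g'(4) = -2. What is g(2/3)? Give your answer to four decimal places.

With M_i denoting the second derivative at x_i, h_i = 2, 2, and Δ_i = (y_(i+1) − y_i)/h_i = 0, -3/2:
  2·M_0 + 8·M_1 + 2·M_2 = 6(Δ_1 - Δ_0) = -9
Clamped end conditions give two more equations: 2h_0·M_0 + h_0·M_1 = 6(Δ_0 - g'(0)) = -30 and h_1·M_1 + 2h_1·M_2 = 6(g'(4) - Δ_1) = -3.
Hence M_0 = -65/8, M_1 = 5/4, M_2 = -11/8.
On [0, 2], g(x) = 8 + 5·x - 65/16·x² + 25/32·x³.
With x = 2/3: g(2/3) = 527/54.

9.7593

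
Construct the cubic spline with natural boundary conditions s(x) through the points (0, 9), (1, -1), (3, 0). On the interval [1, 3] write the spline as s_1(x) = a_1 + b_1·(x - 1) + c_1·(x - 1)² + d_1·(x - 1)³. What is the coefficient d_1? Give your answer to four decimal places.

Let σ_i = s''(x_i). Step sizes h_i = 1, 2; slopes of the chords Δ_i = (y_(i+1) - y_i)/h_i = -10, 1/2.
  1·σ_0 + 6·σ_1 + 2·σ_2 = 6(Δ_1 - Δ_0) = 63
Natural end conditions: σ_0 = σ_2 = 0.
Solving the tridiagonal system: σ_0 = 0, σ_1 = 21/2, σ_2 = 0.
On [1, 3], with s_1(x) = a_1 + b_1·(x - 1) + c_1·(x - 1)² + d_1·(x - 1)³: c_1 = σ_1/2 = 21/4, d_1 = (σ_2 - σ_1)/(6h_1) = -7/8, b_1 = Δ_1 - h_1(2σ_1 + σ_2)/6 = -13/2.

-0.8750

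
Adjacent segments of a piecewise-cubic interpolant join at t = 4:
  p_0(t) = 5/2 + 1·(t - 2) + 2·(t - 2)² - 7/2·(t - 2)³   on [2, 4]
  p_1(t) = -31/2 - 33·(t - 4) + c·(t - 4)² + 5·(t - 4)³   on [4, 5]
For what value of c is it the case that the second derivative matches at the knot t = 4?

p_0''(t) = 4 - 21·(t - 2), so p_0''(4) = -38. On the right, p_1''(4) = 2c, so c = -19.

-19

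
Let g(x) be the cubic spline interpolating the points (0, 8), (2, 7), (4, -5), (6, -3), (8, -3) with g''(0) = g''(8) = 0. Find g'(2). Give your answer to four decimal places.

-4.4821

Put σ_i = g'' at the i-th knot. Here h = (2, 2, 2, 2) and Δ = (-1/2, -6, 1, 0), so the interior equations h_(i-1)·σ_(i-1) + 2(h_(i-1)+h_i)·σ_i + h_i·σ_(i+1) = 6(Δ_i − Δ_(i-1)) read
  2·σ_0 + 8·σ_1 + 2·σ_2 = 6(Δ_1 - Δ_0) = -33
  2·σ_1 + 8·σ_2 + 2·σ_3 = 6(Δ_2 - Δ_1) = 42
  2·σ_2 + 8·σ_3 + 2·σ_4 = 6(Δ_3 - Δ_2) = -6
Natural end conditions: σ_0 = σ_4 = 0.
Solving the tridiagonal system: σ_0 = 0, σ_1 = -669/112, σ_2 = 207/28, σ_3 = -291/112, σ_4 = 0.
On [2, 4], g'(x) = b_1 + 2c_1·(x - 2) + 3d_1·(x - 2)² with b_1 = Δ_1 - h_1(2σ_1 + σ_2)/6 = -251/56, c_1 = σ_1/2 = -669/224, d_1 = (σ_2 - σ_1)/(6h_1) = 499/448. So g'(2) = -251/56.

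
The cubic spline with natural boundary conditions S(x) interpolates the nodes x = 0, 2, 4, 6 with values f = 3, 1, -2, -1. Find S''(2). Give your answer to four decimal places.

Let σ_i = S''(x_i). Step sizes h_i = 2, 2, 2; slopes of the chords Δ_i = (y_(i+1) - y_i)/h_i = -1, -3/2, 1/2.
  2·σ_0 + 8·σ_1 + 2·σ_2 = 6(Δ_1 - Δ_0) = -3
  2·σ_1 + 8·σ_2 + 2·σ_3 = 6(Δ_2 - Δ_1) = 12
Natural end conditions: σ_0 = σ_3 = 0.
Forward elimination and back-substitution give σ_0 = 0, σ_1 = -4/5, σ_2 = 17/10, σ_3 = 0.

-0.8000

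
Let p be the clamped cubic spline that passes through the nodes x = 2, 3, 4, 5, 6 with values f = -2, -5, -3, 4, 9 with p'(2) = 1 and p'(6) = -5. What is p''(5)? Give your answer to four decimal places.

4.0714

With M_i denoting the second derivative at x_i, h_i = 1, 1, 1, 1, and Δ_i = (y_(i+1) − y_i)/h_i = -3, 2, 7, 5:
  1·M_0 + 4·M_1 + 1·M_2 = 6(Δ_1 - Δ_0) = 30
  1·M_1 + 4·M_2 + 1·M_3 = 6(Δ_2 - Δ_1) = 30
  1·M_2 + 4·M_3 + 1·M_4 = 6(Δ_3 - Δ_2) = -12
Clamped end conditions give two more equations: 2h_0·M_0 + h_0·M_1 = 6(Δ_0 - p'(2)) = -24 and h_3·M_3 + 2h_3·M_4 = 6(p'(6) - Δ_3) = -60.
Solving the tridiagonal system: M_0 = -489/28, M_1 = 153/14, M_2 = 15/4, M_3 = 57/14, M_4 = -897/28.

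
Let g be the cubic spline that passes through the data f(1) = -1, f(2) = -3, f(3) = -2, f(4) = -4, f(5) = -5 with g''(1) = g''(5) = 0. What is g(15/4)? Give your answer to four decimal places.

With m_i denoting the second derivative at x_i, h_i = 1, 1, 1, 1, and Δ_i = (y_(i+1) − y_i)/h_i = -2, 1, -2, -1:
  1·m_0 + 4·m_1 + 1·m_2 = 6(Δ_1 - Δ_0) = 18
  1·m_1 + 4·m_2 + 1·m_3 = 6(Δ_2 - Δ_1) = -18
  1·m_2 + 4·m_3 + 1·m_4 = 6(Δ_3 - Δ_2) = 6
Natural end conditions: m_0 = m_4 = 0.
Solving: m_0 = 0, m_1 = 87/14, m_2 = -48/7, m_3 = 45/14, m_4 = 0.
On [3, 4], g(x) = -2 - 1/4·(x - 3) - 24/7·(x - 3)² + 47/28·(x - 3)³.
With (x - 3) = 3/4: g(15/4) = -6107/1792.

-3.4079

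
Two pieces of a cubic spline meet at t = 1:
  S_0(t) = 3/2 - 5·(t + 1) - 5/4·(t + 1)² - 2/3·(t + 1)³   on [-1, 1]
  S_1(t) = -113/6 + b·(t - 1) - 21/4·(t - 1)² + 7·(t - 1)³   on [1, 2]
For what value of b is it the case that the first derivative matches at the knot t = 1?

-18

S_0'(t) = -5 - 5/2·(t + 1) - 2·(t + 1)², so S_0'(1) = -18. On the right, S_1'(1) = b, so b = -18.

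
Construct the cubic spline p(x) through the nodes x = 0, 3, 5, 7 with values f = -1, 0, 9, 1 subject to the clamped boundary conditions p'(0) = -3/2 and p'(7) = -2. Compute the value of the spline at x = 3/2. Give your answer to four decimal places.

Let M_i = p''(x_i). Step sizes h_i = 3, 2, 2; slopes of the chords Δ_i = (y_(i+1) - y_i)/h_i = 1/3, 9/2, -4.
  3·M_0 + 10·M_1 + 2·M_2 = 6(Δ_1 - Δ_0) = 25
  2·M_1 + 8·M_2 + 2·M_3 = 6(Δ_2 - Δ_1) = -51
Clamped end conditions give two more equations: 2h_0·M_0 + h_0·M_1 = 6(Δ_0 - p'(0)) = 11 and h_2·M_2 + 2h_2·M_3 = 6(p'(7) - Δ_2) = 12.
Solving the tridiagonal system: M_0 = -47/111, M_1 = 167/37, M_2 = -349/37, M_3 = 571/74.
On [0, 3], p(x) = -1 - 3/2·x - 47/222·x² + 274/999·x³.
With x = 3/2: p(3/2) = -829/296.

-2.8007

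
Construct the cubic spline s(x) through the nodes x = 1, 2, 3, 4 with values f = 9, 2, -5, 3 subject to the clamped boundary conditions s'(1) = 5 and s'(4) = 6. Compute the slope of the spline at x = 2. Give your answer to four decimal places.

-12.3333

Put M_i = s'' at the i-th knot. Here h = (1, 1, 1) and Δ = (-7, -7, 8), so the interior equations h_(i-1)·M_(i-1) + 2(h_(i-1)+h_i)·M_i + h_i·M_(i+1) = 6(Δ_i − Δ_(i-1)) read
  1·M_0 + 4·M_1 + 1·M_2 = 6(Δ_1 - Δ_0) = 0
  1·M_1 + 4·M_2 + 1·M_3 = 6(Δ_2 - Δ_1) = 90
Clamped end conditions give two more equations: 2h_0·M_0 + h_0·M_1 = 6(Δ_0 - s'(1)) = -72 and h_2·M_2 + 2h_2·M_3 = 6(s'(4) - Δ_2) = -12.
Solving: M_0 = -112/3, M_1 = 8/3, M_2 = 80/3, M_3 = -58/3.
On [2, 3], s'(x) = b_1 + 2c_1·(x - 2) + 3d_1·(x - 2)² with b_1 = Δ_1 - h_1(2M_1 + M_2)/6 = -37/3, c_1 = M_1/2 = 4/3, d_1 = (M_2 - M_1)/(6h_1) = 4. So s'(2) = -37/3.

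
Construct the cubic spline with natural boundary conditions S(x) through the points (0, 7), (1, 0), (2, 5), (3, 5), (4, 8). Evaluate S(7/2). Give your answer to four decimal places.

5.9844

Write M_i for S''(x_i). With h_i = 1, 1, 1, 1 and divided differences Δ_i = -7, 5, 0, 3, the continuity of S' gives the tridiagonal system
  1·M_0 + 4·M_1 + 1·M_2 = 6(Δ_1 - Δ_0) = 72
  1·M_1 + 4·M_2 + 1·M_3 = 6(Δ_2 - Δ_1) = -30
  1·M_2 + 4·M_3 + 1·M_4 = 6(Δ_3 - Δ_2) = 18
Natural end conditions: M_0 = M_4 = 0.
Hence M_0 = 0, M_1 = 87/4, M_2 = -15, M_3 = 33/4, M_4 = 0.
On [3, 4], S(x) = 5 + 1/4·(x - 3) + 33/8·(x - 3)² - 11/8·(x - 3)³.
With (x - 3) = 1/2: S(7/2) = 383/64.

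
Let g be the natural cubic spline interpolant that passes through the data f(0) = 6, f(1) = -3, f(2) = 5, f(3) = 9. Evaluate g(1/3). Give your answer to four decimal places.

Put σ_i = g'' at the i-th knot. Here h = (1, 1, 1) and Δ = (-9, 8, 4), so the interior equations h_(i-1)·σ_(i-1) + 2(h_(i-1)+h_i)·σ_i + h_i·σ_(i+1) = 6(Δ_i − Δ_(i-1)) read
  1·σ_0 + 4·σ_1 + 1·σ_2 = 6(Δ_1 - Δ_0) = 102
  1·σ_1 + 4·σ_2 + 1·σ_3 = 6(Δ_2 - Δ_1) = -24
Natural end conditions: σ_0 = σ_3 = 0.
Solving: σ_0 = 0, σ_1 = 144/5, σ_2 = -66/5, σ_3 = 0.
On [0, 1], g(t) = 6 - 69/5·t + 0·t² + 24/5·t³.
With t = 1/3: g(1/3) = 71/45.

1.5778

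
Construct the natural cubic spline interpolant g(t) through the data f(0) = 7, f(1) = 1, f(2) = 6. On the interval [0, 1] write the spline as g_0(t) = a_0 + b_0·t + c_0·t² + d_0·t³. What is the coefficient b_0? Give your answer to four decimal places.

-8.7500

Let σ_i = g''(x_i). Step sizes h_i = 1, 1; slopes of the chords Δ_i = (y_(i+1) - y_i)/h_i = -6, 5.
  1·σ_0 + 4·σ_1 + 1·σ_2 = 6(Δ_1 - Δ_0) = 66
Natural end conditions: σ_0 = σ_2 = 0.
Solving the tridiagonal system: σ_0 = 0, σ_1 = 33/2, σ_2 = 0.
On [0, 1], with g_0(t) = a_0 + b_0·t + c_0·t² + d_0·t³: c_0 = σ_0/2 = 0, d_0 = (σ_1 - σ_0)/(6h_0) = 11/4, b_0 = Δ_0 - h_0(2σ_0 + σ_1)/6 = -35/4.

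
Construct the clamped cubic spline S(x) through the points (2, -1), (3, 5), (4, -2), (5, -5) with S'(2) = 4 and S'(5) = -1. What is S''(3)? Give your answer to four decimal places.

-27.7333

Put M_i = S'' at the i-th knot. Here h = (1, 1, 1) and Δ = (6, -7, -3), so the interior equations h_(i-1)·M_(i-1) + 2(h_(i-1)+h_i)·M_i + h_i·M_(i+1) = 6(Δ_i − Δ_(i-1)) read
  1·M_0 + 4·M_1 + 1·M_2 = 6(Δ_1 - Δ_0) = -78
  1·M_1 + 4·M_2 + 1·M_3 = 6(Δ_2 - Δ_1) = 24
Clamped end conditions give two more equations: 2h_0·M_0 + h_0·M_1 = 6(Δ_0 - S'(2)) = 12 and h_2·M_2 + 2h_2·M_3 = 6(S'(5) - Δ_2) = 12.
Hence M_0 = 298/15, M_1 = -416/15, M_2 = 196/15, M_3 = -8/15.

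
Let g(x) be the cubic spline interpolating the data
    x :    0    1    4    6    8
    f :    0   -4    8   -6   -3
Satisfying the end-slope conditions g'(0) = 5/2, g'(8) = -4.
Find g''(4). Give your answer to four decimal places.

-13.6458

Write M_i for g''(x_i). With h_i = 1, 3, 2, 2 and divided differences Δ_i = -4, 4, -7, 3/2, the continuity of g' gives the tridiagonal system
  1·M_0 + 8·M_1 + 3·M_2 = 6(Δ_1 - Δ_0) = 48
  3·M_1 + 10·M_2 + 2·M_3 = 6(Δ_2 - Δ_1) = -66
  2·M_2 + 8·M_3 + 2·M_4 = 6(Δ_3 - Δ_2) = 51
Clamped end conditions give two more equations: 2h_0·M_0 + h_0·M_1 = 6(Δ_0 - g'(0)) = -39 and h_3·M_3 + 2h_3·M_4 = 6(g'(8) - Δ_3) = -33.
Solving the tridiagonal system: M_0 = -1283/48, M_1 = 347/24, M_2 = -655/48, M_3 = 325/24, M_4 = -721/48.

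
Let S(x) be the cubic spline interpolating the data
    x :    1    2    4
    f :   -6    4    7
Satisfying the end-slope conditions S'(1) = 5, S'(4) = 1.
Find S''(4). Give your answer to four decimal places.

6.4167

With σ_i denoting the second derivative at x_i, h_i = 1, 2, and Δ_i = (y_(i+1) − y_i)/h_i = 10, 3/2:
  1·σ_0 + 6·σ_1 + 2·σ_2 = 6(Δ_1 - Δ_0) = -51
Clamped end conditions give two more equations: 2h_0·σ_0 + h_0·σ_1 = 6(Δ_0 - S'(1)) = 30 and h_1·σ_1 + 2h_1·σ_2 = 6(S'(4) - Δ_1) = -3.
Solving: σ_0 = 133/6, σ_1 = -43/3, σ_2 = 77/12.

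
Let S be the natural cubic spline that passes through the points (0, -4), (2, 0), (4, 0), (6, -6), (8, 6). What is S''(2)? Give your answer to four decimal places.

-0.4821

Put m_i = S'' at the i-th knot. Here h = (2, 2, 2, 2) and Δ = (2, 0, -3, 6), so the interior equations h_(i-1)·m_(i-1) + 2(h_(i-1)+h_i)·m_i + h_i·m_(i+1) = 6(Δ_i − Δ_(i-1)) read
  2·m_0 + 8·m_1 + 2·m_2 = 6(Δ_1 - Δ_0) = -12
  2·m_1 + 8·m_2 + 2·m_3 = 6(Δ_2 - Δ_1) = -18
  2·m_2 + 8·m_3 + 2·m_4 = 6(Δ_3 - Δ_2) = 54
Natural end conditions: m_0 = m_4 = 0.
Hence m_0 = 0, m_1 = -27/56, m_2 = -57/14, m_3 = 435/56, m_4 = 0.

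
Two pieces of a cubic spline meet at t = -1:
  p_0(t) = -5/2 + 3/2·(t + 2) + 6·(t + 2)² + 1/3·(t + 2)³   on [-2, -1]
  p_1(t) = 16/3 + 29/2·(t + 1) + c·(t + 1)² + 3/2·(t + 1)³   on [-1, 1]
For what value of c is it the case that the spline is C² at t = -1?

7

p_0''(t) = 12 + 2·(t + 2), so p_0''(-1) = 14. On the right, p_1''(-1) = 2c, so c = 7.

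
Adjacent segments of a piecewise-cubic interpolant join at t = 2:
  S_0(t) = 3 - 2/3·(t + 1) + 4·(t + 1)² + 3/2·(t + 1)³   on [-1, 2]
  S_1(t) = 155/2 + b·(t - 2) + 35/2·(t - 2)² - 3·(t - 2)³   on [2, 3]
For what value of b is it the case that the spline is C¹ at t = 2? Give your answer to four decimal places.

S_0'(t) = -2/3 + 8·(t + 1) + 9/2·(t + 1)², so S_0'(2) = 383/6. On the right, S_1'(2) = b, so b = 383/6.

63.8333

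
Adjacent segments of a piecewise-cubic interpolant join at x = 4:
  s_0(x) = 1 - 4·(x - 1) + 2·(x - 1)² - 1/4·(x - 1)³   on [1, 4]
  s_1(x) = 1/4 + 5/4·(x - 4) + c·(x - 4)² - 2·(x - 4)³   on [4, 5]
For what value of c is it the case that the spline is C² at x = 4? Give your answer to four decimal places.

s_0''(x) = 4 - 3/2·(x - 1), so s_0''(4) = -1/2. On the right, s_1''(4) = 2c, so c = -1/4.

-0.2500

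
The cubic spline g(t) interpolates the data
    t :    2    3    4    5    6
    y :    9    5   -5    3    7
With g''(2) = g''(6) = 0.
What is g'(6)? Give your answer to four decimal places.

Put M_i = g'' at the i-th knot. Here h = (1, 1, 1, 1) and Δ = (-4, -10, 8, 4), so the interior equations h_(i-1)·M_(i-1) + 2(h_(i-1)+h_i)·M_i + h_i·M_(i+1) = 6(Δ_i − Δ_(i-1)) read
  1·M_0 + 4·M_1 + 1·M_2 = 6(Δ_1 - Δ_0) = -36
  1·M_1 + 4·M_2 + 1·M_3 = 6(Δ_2 - Δ_1) = 108
  1·M_2 + 4·M_3 + 1·M_4 = 6(Δ_3 - Δ_2) = -24
Natural end conditions: M_0 = M_4 = 0.
Hence M_0 = 0, M_1 = -249/14, M_2 = 246/7, M_3 = -207/14, M_4 = 0.
On [5, 6], g'(t) = b_3 + 2c_3·(t - 5) + 3d_3·(t - 5)² with b_3 = Δ_3 - h_3(2M_3 + M_4)/6 = 125/14, c_3 = M_3/2 = -207/28, d_3 = (M_4 - M_3)/(6h_3) = 69/28. So g'(6) = 43/28.

1.5357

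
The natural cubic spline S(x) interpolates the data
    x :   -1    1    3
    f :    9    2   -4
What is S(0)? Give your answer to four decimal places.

5.4063

Write σ_i for S''(x_i). With h_i = 2, 2 and divided differences Δ_i = -7/2, -3, the continuity of S' gives the tridiagonal system
  2·σ_0 + 8·σ_1 + 2·σ_2 = 6(Δ_1 - Δ_0) = 3
Natural end conditions: σ_0 = σ_2 = 0.
Hence σ_0 = 0, σ_1 = 3/8, σ_2 = 0.
On [-1, 1], S(x) = 9 - 29/8·(x + 1) + 0·(x + 1)² + 1/32·(x + 1)³.
With (x + 1) = 1: S(0) = 173/32.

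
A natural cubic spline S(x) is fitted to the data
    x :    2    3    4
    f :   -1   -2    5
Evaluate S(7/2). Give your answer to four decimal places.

Write σ_i for S''(x_i). With h_i = 1, 1 and divided differences Δ_i = -1, 7, the continuity of S' gives the tridiagonal system
  1·σ_0 + 4·σ_1 + 1·σ_2 = 6(Δ_1 - Δ_0) = 48
Natural end conditions: σ_0 = σ_2 = 0.
Solving the tridiagonal system: σ_0 = 0, σ_1 = 12, σ_2 = 0.
On [3, 4], S(x) = -2 + 3·(x - 3) + 6·(x - 3)² - 2·(x - 3)³.
With (x - 3) = 1/2: S(7/2) = 3/4.

0.7500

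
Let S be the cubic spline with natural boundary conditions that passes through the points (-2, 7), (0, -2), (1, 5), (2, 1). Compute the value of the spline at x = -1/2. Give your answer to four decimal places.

Put M_i = S'' at the i-th knot. Here h = (2, 1, 1) and Δ = (-9/2, 7, -4), so the interior equations h_(i-1)·M_(i-1) + 2(h_(i-1)+h_i)·M_i + h_i·M_(i+1) = 6(Δ_i − Δ_(i-1)) read
  2·M_0 + 6·M_1 + 1·M_2 = 6(Δ_1 - Δ_0) = 69
  1·M_1 + 4·M_2 + 1·M_3 = 6(Δ_2 - Δ_1) = -66
Natural end conditions: M_0 = M_3 = 0.
Solving: M_0 = 0, M_1 = 342/23, M_2 = -465/23, M_3 = 0.
On [-2, 0], S(x) = 7 - 435/46·(x + 2) + 0·(x + 2)² + 57/46·(x + 2)³.
With (x + 2) = 3/2: S(-1/2) = -1105/368.

-3.0027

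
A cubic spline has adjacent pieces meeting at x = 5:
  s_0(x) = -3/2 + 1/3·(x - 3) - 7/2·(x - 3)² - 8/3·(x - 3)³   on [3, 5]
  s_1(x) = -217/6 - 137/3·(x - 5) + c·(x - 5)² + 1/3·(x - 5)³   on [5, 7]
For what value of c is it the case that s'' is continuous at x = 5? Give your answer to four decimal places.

-19.5000

s_0''(x) = -7 - 16·(x - 3), so s_0''(5) = -39. On the right, s_1''(5) = 2c, so c = -39/2.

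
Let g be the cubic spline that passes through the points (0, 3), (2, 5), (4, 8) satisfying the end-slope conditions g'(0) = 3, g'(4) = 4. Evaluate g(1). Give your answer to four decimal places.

4.7188

With m_i denoting the second derivative at x_i, h_i = 2, 2, and Δ_i = (y_(i+1) − y_i)/h_i = 1, 3/2:
  2·m_0 + 8·m_1 + 2·m_2 = 6(Δ_1 - Δ_0) = 3
Clamped end conditions give two more equations: 2h_0·m_0 + h_0·m_1 = 6(Δ_0 - g'(0)) = -12 and h_1·m_1 + 2h_1·m_2 = 6(g'(4) - Δ_1) = 15.
Solving: m_0 = -25/8, m_1 = 1/4, m_2 = 29/8.
On [0, 2], g(x) = 3 + 3·x - 25/16·x² + 9/32·x³.
With x = 1: g(1) = 151/32.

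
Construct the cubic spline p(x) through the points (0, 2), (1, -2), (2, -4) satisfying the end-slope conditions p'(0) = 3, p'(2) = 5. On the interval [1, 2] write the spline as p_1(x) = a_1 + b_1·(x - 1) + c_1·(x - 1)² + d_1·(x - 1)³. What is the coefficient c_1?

2

Let σ_i = p''(x_i). Step sizes h_i = 1, 1; slopes of the chords Δ_i = (y_(i+1) - y_i)/h_i = -4, -2.
  1·σ_0 + 4·σ_1 + 1·σ_2 = 6(Δ_1 - Δ_0) = 12
Clamped end conditions give two more equations: 2h_0·σ_0 + h_0·σ_1 = 6(Δ_0 - p'(0)) = -42 and h_1·σ_1 + 2h_1·σ_2 = 6(p'(2) - Δ_1) = 42.
Solving the tridiagonal system: σ_0 = -23, σ_1 = 4, σ_2 = 19.
On [1, 2], with p_1(x) = a_1 + b_1·(x - 1) + c_1·(x - 1)² + d_1·(x - 1)³: c_1 = σ_1/2 = 2, d_1 = (σ_2 - σ_1)/(6h_1) = 5/2, b_1 = Δ_1 - h_1(2σ_1 + σ_2)/6 = -13/2.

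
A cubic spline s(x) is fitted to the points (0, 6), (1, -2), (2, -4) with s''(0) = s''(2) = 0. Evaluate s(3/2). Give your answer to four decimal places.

-3.5625

Write M_i for s''(x_i). With h_i = 1, 1 and divided differences Δ_i = -8, -2, the continuity of s' gives the tridiagonal system
  1·M_0 + 4·M_1 + 1·M_2 = 6(Δ_1 - Δ_0) = 36
Natural end conditions: M_0 = M_2 = 0.
Solving: M_0 = 0, M_1 = 9, M_2 = 0.
On [1, 2], s(x) = -2 - 5·(x - 1) + 9/2·(x - 1)² - 3/2·(x - 1)³.
With (x - 1) = 1/2: s(3/2) = -57/16.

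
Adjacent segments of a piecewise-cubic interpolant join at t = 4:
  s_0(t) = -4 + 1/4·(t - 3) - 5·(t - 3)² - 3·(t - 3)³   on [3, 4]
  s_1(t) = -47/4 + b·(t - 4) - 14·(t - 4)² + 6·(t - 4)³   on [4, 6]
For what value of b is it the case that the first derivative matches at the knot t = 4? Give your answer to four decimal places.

-18.7500

s_0'(t) = 1/4 - 10·(t - 3) - 9·(t - 3)², so s_0'(4) = -75/4. On the right, s_1'(4) = b, so b = -75/4.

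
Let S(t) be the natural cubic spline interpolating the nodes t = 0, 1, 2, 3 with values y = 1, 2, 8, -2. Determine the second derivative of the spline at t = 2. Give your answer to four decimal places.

-27.6000

Write m_i for S''(x_i). With h_i = 1, 1, 1 and divided differences Δ_i = 1, 6, -10, the continuity of S' gives the tridiagonal system
  1·m_0 + 4·m_1 + 1·m_2 = 6(Δ_1 - Δ_0) = 30
  1·m_1 + 4·m_2 + 1·m_3 = 6(Δ_2 - Δ_1) = -96
Natural end conditions: m_0 = m_3 = 0.
Forward elimination and back-substitution give m_0 = 0, m_1 = 72/5, m_2 = -138/5, m_3 = 0.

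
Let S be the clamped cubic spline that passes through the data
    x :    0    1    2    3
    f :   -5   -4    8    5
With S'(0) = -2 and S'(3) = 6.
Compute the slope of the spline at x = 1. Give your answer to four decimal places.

Let M_i = S''(x_i). Step sizes h_i = 1, 1, 1; slopes of the chords Δ_i = (y_(i+1) - y_i)/h_i = 1, 12, -3.
  1·M_0 + 4·M_1 + 1·M_2 = 6(Δ_1 - Δ_0) = 66
  1·M_1 + 4·M_2 + 1·M_3 = 6(Δ_2 - Δ_1) = -90
Clamped end conditions give two more equations: 2h_0·M_0 + h_0·M_1 = 6(Δ_0 - S'(0)) = 18 and h_2·M_2 + 2h_2·M_3 = 6(S'(3) - Δ_2) = 54.
Solving: M_0 = -76/15, M_1 = 422/15, M_2 = -622/15, M_3 = 716/15.
On [1, 2], S'(x) = b_1 + 2c_1·(x - 1) + 3d_1·(x - 1)² with b_1 = Δ_1 - h_1(2M_1 + M_2)/6 = 143/15, c_1 = M_1/2 = 211/15, d_1 = (M_2 - M_1)/(6h_1) = -58/5. So S'(1) = 143/15.

9.5333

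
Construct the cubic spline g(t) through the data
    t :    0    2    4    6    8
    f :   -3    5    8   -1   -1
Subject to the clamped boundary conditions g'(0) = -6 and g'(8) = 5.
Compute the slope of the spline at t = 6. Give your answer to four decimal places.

With M_i denoting the second derivative at x_i, h_i = 2, 2, 2, 2, and Δ_i = (y_(i+1) − y_i)/h_i = 4, 3/2, -9/2, 0:
  2·M_0 + 8·M_1 + 2·M_2 = 6(Δ_1 - Δ_0) = -15
  2·M_1 + 8·M_2 + 2·M_3 = 6(Δ_2 - Δ_1) = -36
  2·M_2 + 8·M_3 + 2·M_4 = 6(Δ_3 - Δ_2) = 27
Clamped end conditions give two more equations: 2h_0·M_0 + h_0·M_1 = 6(Δ_0 - g'(0)) = 60 and h_3·M_3 + 2h_3·M_4 = 6(g'(8) - Δ_3) = 30.
Forward elimination and back-substitution give M_0 = 989/56, M_1 = -149/28, M_2 = -31/8, M_3 = 79/28, M_4 = 341/56.
On [6, 8], g'(t) = b_3 + 2c_3·(t - 6) + 3d_3·(t - 6)² with b_3 = Δ_3 - h_3(2M_3 + M_4)/6 = -219/56, c_3 = M_3/2 = 79/56, d_3 = (M_4 - M_3)/(6h_3) = 61/224. So g'(6) = -219/56.

-3.9107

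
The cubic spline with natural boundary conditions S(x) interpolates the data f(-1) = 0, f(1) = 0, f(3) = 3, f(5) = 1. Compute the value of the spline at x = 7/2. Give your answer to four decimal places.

Let M_i = S''(x_i). Step sizes h_i = 2, 2, 2; slopes of the chords Δ_i = (y_(i+1) - y_i)/h_i = 0, 3/2, -1.
  2·M_0 + 8·M_1 + 2·M_2 = 6(Δ_1 - Δ_0) = 9
  2·M_1 + 8·M_2 + 2·M_3 = 6(Δ_2 - Δ_1) = -15
Natural end conditions: M_0 = M_3 = 0.
Forward elimination and back-substitution give M_0 = 0, M_1 = 17/10, M_2 = -23/10, M_3 = 0.
On [3, 5], S(x) = 3 + 8/15·(x - 3) - 23/20·(x - 3)² + 23/120·(x - 3)³.
With (x - 3) = 1/2: S(7/2) = 961/320.

3.0031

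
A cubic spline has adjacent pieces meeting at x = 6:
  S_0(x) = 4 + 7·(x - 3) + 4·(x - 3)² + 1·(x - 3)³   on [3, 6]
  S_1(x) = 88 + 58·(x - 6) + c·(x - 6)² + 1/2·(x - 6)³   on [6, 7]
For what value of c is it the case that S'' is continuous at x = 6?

S_0''(x) = 8 + 6·(x - 3), so S_0''(6) = 26. On the right, S_1''(6) = 2c, so c = 13.

13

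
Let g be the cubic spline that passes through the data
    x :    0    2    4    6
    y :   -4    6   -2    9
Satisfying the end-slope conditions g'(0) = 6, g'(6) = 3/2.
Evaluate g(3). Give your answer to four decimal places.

1.5000

Put σ_i = g'' at the i-th knot. Here h = (2, 2, 2) and Δ = (5, -4, 11/2), so the interior equations h_(i-1)·σ_(i-1) + 2(h_(i-1)+h_i)·σ_i + h_i·σ_(i+1) = 6(Δ_i − Δ_(i-1)) read
  2·σ_0 + 8·σ_1 + 2·σ_2 = 6(Δ_1 - Δ_0) = -54
  2·σ_1 + 8·σ_2 + 2·σ_3 = 6(Δ_2 - Δ_1) = 57
Clamped end conditions give two more equations: 2h_0·σ_0 + h_0·σ_1 = 6(Δ_0 - g'(0)) = -6 and h_2·σ_2 + 2h_2·σ_3 = 6(g'(6) - Δ_2) = -24.
Forward elimination and back-substitution give σ_0 = 4, σ_1 = -11, σ_2 = 13, σ_3 = -25/2.
On [2, 4], g(x) = 6 - 1·(x - 2) - 11/2·(x - 2)² + 2·(x - 2)³.
With (x - 2) = 1: g(3) = 3/2.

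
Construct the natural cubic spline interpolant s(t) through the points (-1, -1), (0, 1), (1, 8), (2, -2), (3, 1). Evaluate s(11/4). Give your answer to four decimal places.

-0.8717

With M_i denoting the second derivative at x_i, h_i = 1, 1, 1, 1, and Δ_i = (y_(i+1) − y_i)/h_i = 2, 7, -10, 3:
  1·M_0 + 4·M_1 + 1·M_2 = 6(Δ_1 - Δ_0) = 30
  1·M_1 + 4·M_2 + 1·M_3 = 6(Δ_2 - Δ_1) = -102
  1·M_2 + 4·M_3 + 1·M_4 = 6(Δ_3 - Δ_2) = 78
Natural end conditions: M_0 = M_4 = 0.
Solving the tridiagonal system: M_0 = 0, M_1 = 117/7, M_2 = -258/7, M_3 = 201/7, M_4 = 0.
On [2, 3], s(t) = -2 - 46/7·(t - 2) + 201/14·(t - 2)² - 67/14·(t - 2)³.
With (t - 2) = 3/4: s(11/4) = -781/896.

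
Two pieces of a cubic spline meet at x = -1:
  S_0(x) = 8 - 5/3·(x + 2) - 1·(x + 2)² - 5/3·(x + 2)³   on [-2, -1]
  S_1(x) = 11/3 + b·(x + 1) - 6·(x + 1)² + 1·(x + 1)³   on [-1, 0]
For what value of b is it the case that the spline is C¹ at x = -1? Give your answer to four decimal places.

-8.6667

S_0'(x) = -5/3 - 2·(x + 2) - 5·(x + 2)², so S_0'(-1) = -26/3. On the right, S_1'(-1) = b, so b = -26/3.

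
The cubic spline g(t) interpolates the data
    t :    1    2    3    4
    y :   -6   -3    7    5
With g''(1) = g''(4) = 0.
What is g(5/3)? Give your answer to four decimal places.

Let σ_i = g''(x_i). Step sizes h_i = 1, 1, 1; slopes of the chords Δ_i = (y_(i+1) - y_i)/h_i = 3, 10, -2.
  1·σ_0 + 4·σ_1 + 1·σ_2 = 6(Δ_1 - Δ_0) = 42
  1·σ_1 + 4·σ_2 + 1·σ_3 = 6(Δ_2 - Δ_1) = -72
Natural end conditions: σ_0 = σ_3 = 0.
Solving the tridiagonal system: σ_0 = 0, σ_1 = 16, σ_2 = -22, σ_3 = 0.
On [1, 2], g(t) = -6 + 1/3·(t - 1) + 0·(t - 1)² + 8/3·(t - 1)³.
With (t - 1) = 2/3: g(5/3) = -404/81.

-4.9877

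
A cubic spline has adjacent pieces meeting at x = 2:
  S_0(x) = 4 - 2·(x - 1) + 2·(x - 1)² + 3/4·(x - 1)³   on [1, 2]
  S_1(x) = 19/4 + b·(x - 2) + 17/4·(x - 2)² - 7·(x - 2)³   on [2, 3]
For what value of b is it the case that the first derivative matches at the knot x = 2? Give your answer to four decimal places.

4.2500

S_0'(x) = -2 + 4·(x - 1) + 9/4·(x - 1)², so S_0'(2) = 17/4. On the right, S_1'(2) = b, so b = 17/4.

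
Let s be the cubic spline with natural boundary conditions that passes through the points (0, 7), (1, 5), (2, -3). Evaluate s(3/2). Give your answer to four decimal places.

1.5625

Write M_i for s''(x_i). With h_i = 1, 1 and divided differences Δ_i = -2, -8, the continuity of s' gives the tridiagonal system
  1·M_0 + 4·M_1 + 1·M_2 = 6(Δ_1 - Δ_0) = -36
Natural end conditions: M_0 = M_2 = 0.
Forward elimination and back-substitution give M_0 = 0, M_1 = -9, M_2 = 0.
On [1, 2], s(x) = 5 - 5·(x - 1) - 9/2·(x - 1)² + 3/2·(x - 1)³.
With (x - 1) = 1/2: s(3/2) = 25/16.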